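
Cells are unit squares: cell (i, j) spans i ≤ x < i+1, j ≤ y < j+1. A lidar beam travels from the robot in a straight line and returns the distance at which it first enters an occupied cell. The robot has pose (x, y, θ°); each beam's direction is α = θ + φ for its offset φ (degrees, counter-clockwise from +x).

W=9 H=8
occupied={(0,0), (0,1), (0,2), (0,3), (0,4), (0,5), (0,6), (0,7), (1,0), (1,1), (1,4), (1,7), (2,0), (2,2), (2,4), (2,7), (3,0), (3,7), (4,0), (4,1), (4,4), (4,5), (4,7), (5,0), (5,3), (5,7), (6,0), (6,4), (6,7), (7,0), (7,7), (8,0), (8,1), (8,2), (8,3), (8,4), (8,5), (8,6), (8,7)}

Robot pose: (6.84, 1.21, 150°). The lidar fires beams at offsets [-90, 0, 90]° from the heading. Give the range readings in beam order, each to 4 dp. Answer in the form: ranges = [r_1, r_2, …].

beam 1: φ=-90°, α=60°
  dir = (cos 60°, sin 60°) = (0.5000, 0.8660); from cell (6,1)
  next x-line at t=0.3200, next y-line at t=0.9122; Δt_x=2.0000, Δt_y=1.1547
    x: enter (7,1) at t=0.3200
    y: enter (7,2) at t=0.9122
    y: enter (7,3) at t=2.0669
    x: enter (8,3) at t=2.3200 ← occupied
  → r_1 = 2.3200
beam 2: φ=0°, α=150°
  dir = (cos 150°, sin 150°) = (-0.8660, 0.5000); from cell (6,1)
  next x-line at t=0.9699, next y-line at t=1.5800; Δt_x=1.1547, Δt_y=2.0000
    x: enter (5,1) at t=0.9699
    y: enter (5,2) at t=1.5800
    x: enter (4,2) at t=2.1246
    x: enter (3,2) at t=3.2793
    y: enter (3,3) at t=3.5800
    x: enter (2,3) at t=4.4341
    y: enter (2,4) at t=5.5800 ← occupied
  → r_2 = 5.5800
beam 3: φ=90°, α=240°
  dir = (cos 240°, sin 240°) = (-0.5000, -0.8660); from cell (6,1)
  next x-line at t=1.6800, next y-line at t=0.2425; Δt_x=2.0000, Δt_y=1.1547
    y: enter (6,0) at t=0.2425 ← occupied
  → r_3 = 0.2425

ranges = [2.3200, 5.5800, 0.2425]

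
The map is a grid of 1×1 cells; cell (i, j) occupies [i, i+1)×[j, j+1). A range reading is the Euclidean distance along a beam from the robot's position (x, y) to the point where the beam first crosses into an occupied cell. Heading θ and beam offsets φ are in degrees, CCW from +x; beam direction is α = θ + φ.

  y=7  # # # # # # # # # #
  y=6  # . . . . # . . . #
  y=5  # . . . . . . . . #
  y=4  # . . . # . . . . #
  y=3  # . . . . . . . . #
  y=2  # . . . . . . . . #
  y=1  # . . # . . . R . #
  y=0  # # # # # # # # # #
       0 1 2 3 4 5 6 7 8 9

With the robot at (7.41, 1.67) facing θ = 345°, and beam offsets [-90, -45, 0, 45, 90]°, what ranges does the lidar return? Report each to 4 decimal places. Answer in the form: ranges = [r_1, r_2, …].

ranges = [0.6936, 0.7736, 1.6461, 1.8360, 5.5180]

beam 1: φ=-90°, α=255°
  dir = (cos 255°, sin 255°) = (-0.2588, -0.9659); from cell (7,1)
  next x-line at t=1.5841, next y-line at t=0.6936; Δt_x=3.8637, Δt_y=1.0353
    y: enter (7,0) at t=0.6936 ← occupied
  → r_1 = 0.6936
beam 2: φ=-45°, α=300°
  dir = (cos 300°, sin 300°) = (0.5000, -0.8660); from cell (7,1)
  next x-line at t=1.1800, next y-line at t=0.7736; Δt_x=2.0000, Δt_y=1.1547
    y: enter (7,0) at t=0.7736 ← occupied
  → r_2 = 0.7736
beam 3: φ=0°, α=345°
  dir = (cos 345°, sin 345°) = (0.9659, -0.2588); from cell (7,1)
  next x-line at t=0.6108, next y-line at t=2.5887; Δt_x=1.0353, Δt_y=3.8637
    x: enter (8,1) at t=0.6108
    x: enter (9,1) at t=1.6461 ← occupied
  → r_3 = 1.6461
beam 4: φ=45°, α=30°
  dir = (cos 30°, sin 30°) = (0.8660, 0.5000); from cell (7,1)
  next x-line at t=0.6813, next y-line at t=0.6600; Δt_x=1.1547, Δt_y=2.0000
    y: enter (7,2) at t=0.6600
    x: enter (8,2) at t=0.6813
    x: enter (9,2) at t=1.8360 ← occupied
  → r_4 = 1.8360
beam 5: φ=90°, α=75°
  dir = (cos 75°, sin 75°) = (0.2588, 0.9659); from cell (7,1)
  next x-line at t=2.2796, next y-line at t=0.3416; Δt_x=3.8637, Δt_y=1.0353
    y: enter (7,2) at t=0.3416
    y: enter (7,3) at t=1.3769
    x: enter (8,3) at t=2.2796
    y: enter (8,4) at t=2.4122
    y: enter (8,5) at t=3.4475
    y: enter (8,6) at t=4.4827
    y: enter (8,7) at t=5.5180 ← occupied
  → r_5 = 5.5180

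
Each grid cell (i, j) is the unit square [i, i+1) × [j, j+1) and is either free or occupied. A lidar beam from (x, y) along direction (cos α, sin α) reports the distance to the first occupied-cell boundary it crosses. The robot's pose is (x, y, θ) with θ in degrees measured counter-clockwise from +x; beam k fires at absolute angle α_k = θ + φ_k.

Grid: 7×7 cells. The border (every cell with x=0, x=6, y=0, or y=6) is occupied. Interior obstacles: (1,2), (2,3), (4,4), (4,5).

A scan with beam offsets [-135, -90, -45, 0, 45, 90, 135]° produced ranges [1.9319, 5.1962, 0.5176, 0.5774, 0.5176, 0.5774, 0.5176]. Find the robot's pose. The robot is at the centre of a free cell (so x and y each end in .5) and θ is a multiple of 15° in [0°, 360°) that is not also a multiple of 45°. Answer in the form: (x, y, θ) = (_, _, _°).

The pose lattice has 21·16 = 336 candidates. Test each by forward raycasting.
  (3.5, 2.5, 15°): beam 1 = 1.7321 ≠ 1.9319 ✗
  (3.5, 4.5, 150°): beam 1 = 0.5176 ≠ 1.9319 ✗
  (5.5, 2.5, 210°): beam 2 = 1.7321 ≠ 5.1962 ✗
  (1.5, 5.5, 210°): beam 1 = 0.5176 ≠ 1.9319 ✗
  …
  (1.5, 1.5, 120°): r_1=1.9319, r_2=5.1962, r_3=0.5176, r_4=0.5774, r_5=0.5176, r_6=0.5774, r_7=0.5176 — all match ✓
Unique over the lattice → pose = (1.5, 1.5, 120°).

(x, y, θ) = (1.5, 1.5, 120°)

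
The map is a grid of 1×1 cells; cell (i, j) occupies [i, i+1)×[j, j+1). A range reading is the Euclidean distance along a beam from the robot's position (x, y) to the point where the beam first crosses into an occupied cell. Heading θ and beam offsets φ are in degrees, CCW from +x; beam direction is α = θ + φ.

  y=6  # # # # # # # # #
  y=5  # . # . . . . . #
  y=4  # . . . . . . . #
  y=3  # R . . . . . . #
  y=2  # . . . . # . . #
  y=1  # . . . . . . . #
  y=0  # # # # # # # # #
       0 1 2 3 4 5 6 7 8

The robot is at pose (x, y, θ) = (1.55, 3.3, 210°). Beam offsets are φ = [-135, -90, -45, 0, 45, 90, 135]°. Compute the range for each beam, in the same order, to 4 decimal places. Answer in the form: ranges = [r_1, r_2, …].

beam 1: φ=-135°, α=75°
  dir = (cos 75°, sin 75°) = (0.2588, 0.9659); from cell (1,3)
  next x-line at t=1.7387, next y-line at t=0.7247; Δt_x=3.8637, Δt_y=1.0353
    y: enter (1,4) at t=0.7247
    x: enter (2,4) at t=1.7387
    y: enter (2,5) at t=1.7600 ← occupied
  → r_1 = 1.7600
beam 2: φ=-90°, α=120°
  dir = (cos 120°, sin 120°) = (-0.5000, 0.8660); from cell (1,3)
  next x-line at t=1.1000, next y-line at t=0.8083; Δt_x=2.0000, Δt_y=1.1547
    y: enter (1,4) at t=0.8083
    x: enter (0,4) at t=1.1000 ← occupied
  → r_2 = 1.1000
beam 3: φ=-45°, α=165°
  dir = (cos 165°, sin 165°) = (-0.9659, 0.2588); from cell (1,3)
  next x-line at t=0.5694, next y-line at t=2.7046; Δt_x=1.0353, Δt_y=3.8637
    x: enter (0,3) at t=0.5694 ← occupied
  → r_3 = 0.5694
beam 4: φ=0°, α=210°
  dir = (cos 210°, sin 210°) = (-0.8660, -0.5000); from cell (1,3)
  next x-line at t=0.6351, next y-line at t=0.6000; Δt_x=1.1547, Δt_y=2.0000
    y: enter (1,2) at t=0.6000
    x: enter (0,2) at t=0.6351 ← occupied
  → r_4 = 0.6351
beam 5: φ=45°, α=255°
  dir = (cos 255°, sin 255°) = (-0.2588, -0.9659); from cell (1,3)
  next x-line at t=2.1250, next y-line at t=0.3106; Δt_x=3.8637, Δt_y=1.0353
    y: enter (1,2) at t=0.3106
    y: enter (1,1) at t=1.3459
    x: enter (0,1) at t=2.1250 ← occupied
  → r_5 = 2.1250
beam 6: φ=90°, α=300°
  dir = (cos 300°, sin 300°) = (0.5000, -0.8660); from cell (1,3)
  next x-line at t=0.9000, next y-line at t=0.3464; Δt_x=2.0000, Δt_y=1.1547
    y: enter (1,2) at t=0.3464
    x: enter (2,2) at t=0.9000
    y: enter (2,1) at t=1.5011
    y: enter (2,0) at t=2.6558 ← occupied
  → r_6 = 2.6558
beam 7: φ=135°, α=345°
  dir = (cos 345°, sin 345°) = (0.9659, -0.2588); from cell (1,3)
  next x-line at t=0.4659, next y-line at t=1.1591; Δt_x=1.0353, Δt_y=3.8637
    x: enter (2,3) at t=0.4659
    y: enter (2,2) at t=1.1591
    x: enter (3,2) at t=1.5012
    x: enter (4,2) at t=2.5364
    x: enter (5,2) at t=3.5717 ← occupied
  → r_7 = 3.5717

ranges = [1.7600, 1.1000, 0.5694, 0.6351, 2.1250, 2.6558, 3.5717]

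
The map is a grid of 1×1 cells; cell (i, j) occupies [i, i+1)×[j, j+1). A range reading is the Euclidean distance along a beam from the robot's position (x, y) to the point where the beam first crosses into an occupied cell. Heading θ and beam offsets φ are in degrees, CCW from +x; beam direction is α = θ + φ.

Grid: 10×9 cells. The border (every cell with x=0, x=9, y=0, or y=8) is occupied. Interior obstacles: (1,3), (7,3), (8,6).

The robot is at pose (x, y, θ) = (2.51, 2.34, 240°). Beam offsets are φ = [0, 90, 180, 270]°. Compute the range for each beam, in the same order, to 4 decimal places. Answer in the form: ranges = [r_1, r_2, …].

ranges = [1.5473, 2.6800, 6.5356, 1.3200]

beam 1: φ=0°, α=240°
  dir = (cos 240°, sin 240°) = (-0.5000, -0.8660); from cell (2,2)
  next x-line at t=1.0200, next y-line at t=0.3926; Δt_x=2.0000, Δt_y=1.1547
    y: enter (2,1) at t=0.3926
    x: enter (1,1) at t=1.0200
    y: enter (1,0) at t=1.5473 ← occupied
  → r_1 = 1.5473
beam 2: φ=90°, α=330°
  dir = (cos 330°, sin 330°) = (0.8660, -0.5000); from cell (2,2)
  next x-line at t=0.5658, next y-line at t=0.6800; Δt_x=1.1547, Δt_y=2.0000
    x: enter (3,2) at t=0.5658
    y: enter (3,1) at t=0.6800
    x: enter (4,1) at t=1.7205
    y: enter (4,0) at t=2.6800 ← occupied
  → r_2 = 2.6800
beam 3: φ=180°, α=60°
  dir = (cos 60°, sin 60°) = (0.5000, 0.8660); from cell (2,2)
  next x-line at t=0.9800, next y-line at t=0.7621; Δt_x=2.0000, Δt_y=1.1547
    y: enter (2,3) at t=0.7621
    x: enter (3,3) at t=0.9800
    y: enter (3,4) at t=1.9168
    x: enter (4,4) at t=2.9800
    y: enter (4,5) at t=3.0715
    y: enter (4,6) at t=4.2262
    x: enter (5,6) at t=4.9800
    y: enter (5,7) at t=5.3809
    y: enter (5,8) at t=6.5356 ← occupied
  → r_3 = 6.5356
beam 4: φ=270°, α=150°
  dir = (cos 150°, sin 150°) = (-0.8660, 0.5000); from cell (2,2)
  next x-line at t=0.5889, next y-line at t=1.3200; Δt_x=1.1547, Δt_y=2.0000
    x: enter (1,2) at t=0.5889
    y: enter (1,3) at t=1.3200 ← occupied
  → r_4 = 1.3200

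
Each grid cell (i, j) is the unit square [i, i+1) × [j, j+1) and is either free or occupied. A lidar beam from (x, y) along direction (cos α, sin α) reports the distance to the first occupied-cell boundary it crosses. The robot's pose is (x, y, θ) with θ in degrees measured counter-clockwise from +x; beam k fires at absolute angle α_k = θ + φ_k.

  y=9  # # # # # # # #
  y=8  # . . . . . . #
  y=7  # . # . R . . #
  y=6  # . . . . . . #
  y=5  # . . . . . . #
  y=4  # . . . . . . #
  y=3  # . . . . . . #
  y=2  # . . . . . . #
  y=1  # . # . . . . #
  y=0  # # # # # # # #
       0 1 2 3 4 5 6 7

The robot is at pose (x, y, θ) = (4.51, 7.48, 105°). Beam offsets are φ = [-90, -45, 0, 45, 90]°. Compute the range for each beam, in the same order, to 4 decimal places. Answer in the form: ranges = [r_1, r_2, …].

ranges = [2.5778, 1.7551, 1.5736, 3.0400, 1.5633]

beam 1: φ=-90°, α=15°
  dir = (cos 15°, sin 15°) = (0.9659, 0.2588); from cell (4,7)
  next x-line at t=0.5073, next y-line at t=2.0091; Δt_x=1.0353, Δt_y=3.8637
    x: enter (5,7) at t=0.5073
    x: enter (6,7) at t=1.5426
    y: enter (6,8) at t=2.0091
    x: enter (7,8) at t=2.5778 ← occupied
  → r_1 = 2.5778
beam 2: φ=-45°, α=60°
  dir = (cos 60°, sin 60°) = (0.5000, 0.8660); from cell (4,7)
  next x-line at t=0.9800, next y-line at t=0.6004; Δt_x=2.0000, Δt_y=1.1547
    y: enter (4,8) at t=0.6004
    x: enter (5,8) at t=0.9800
    y: enter (5,9) at t=1.7551 ← occupied
  → r_2 = 1.7551
beam 3: φ=0°, α=105°
  dir = (cos 105°, sin 105°) = (-0.2588, 0.9659); from cell (4,7)
  next x-line at t=1.9705, next y-line at t=0.5383; Δt_x=3.8637, Δt_y=1.0353
    y: enter (4,8) at t=0.5383
    y: enter (4,9) at t=1.5736 ← occupied
  → r_3 = 1.5736
beam 4: φ=45°, α=150°
  dir = (cos 150°, sin 150°) = (-0.8660, 0.5000); from cell (4,7)
  next x-line at t=0.5889, next y-line at t=1.0400; Δt_x=1.1547, Δt_y=2.0000
    x: enter (3,7) at t=0.5889
    y: enter (3,8) at t=1.0400
    x: enter (2,8) at t=1.7436
    x: enter (1,8) at t=2.8983
    y: enter (1,9) at t=3.0400 ← occupied
  → r_4 = 3.0400
beam 5: φ=90°, α=195°
  dir = (cos 195°, sin 195°) = (-0.9659, -0.2588); from cell (4,7)
  next x-line at t=0.5280, next y-line at t=1.8546; Δt_x=1.0353, Δt_y=3.8637
    x: enter (3,7) at t=0.5280
    x: enter (2,7) at t=1.5633 ← occupied
  → r_5 = 1.5633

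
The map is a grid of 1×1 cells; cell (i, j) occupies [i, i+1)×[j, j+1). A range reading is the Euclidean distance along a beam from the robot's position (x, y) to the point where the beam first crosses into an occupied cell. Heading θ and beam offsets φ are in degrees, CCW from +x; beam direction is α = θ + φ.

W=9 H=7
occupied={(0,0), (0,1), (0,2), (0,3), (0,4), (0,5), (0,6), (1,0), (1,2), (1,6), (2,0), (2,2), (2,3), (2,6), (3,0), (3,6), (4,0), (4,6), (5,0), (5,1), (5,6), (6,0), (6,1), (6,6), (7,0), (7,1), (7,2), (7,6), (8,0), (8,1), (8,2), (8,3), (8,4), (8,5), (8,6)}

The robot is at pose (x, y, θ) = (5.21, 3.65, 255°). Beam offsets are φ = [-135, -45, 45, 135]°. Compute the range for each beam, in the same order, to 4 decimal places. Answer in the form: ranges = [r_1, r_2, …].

beam 1: φ=-135°, α=120°
  dir = (cos 120°, sin 120°) = (-0.5000, 0.8660); from cell (5,3)
  next x-line at t=0.4200, next y-line at t=0.4041; Δt_x=2.0000, Δt_y=1.1547
    y: enter (5,4) at t=0.4041
    x: enter (4,4) at t=0.4200
    y: enter (4,5) at t=1.5588
    x: enter (3,5) at t=2.4200
    y: enter (3,6) at t=2.7135 ← occupied
  → r_1 = 2.7135
beam 2: φ=-45°, α=210°
  dir = (cos 210°, sin 210°) = (-0.8660, -0.5000); from cell (5,3)
  next x-line at t=0.2425, next y-line at t=1.3000; Δt_x=1.1547, Δt_y=2.0000
    x: enter (4,3) at t=0.2425
    y: enter (4,2) at t=1.3000
    x: enter (3,2) at t=1.3972
    x: enter (2,2) at t=2.5519 ← occupied
  → r_2 = 2.5519
beam 3: φ=45°, α=300°
  dir = (cos 300°, sin 300°) = (0.5000, -0.8660); from cell (5,3)
  next x-line at t=1.5800, next y-line at t=0.7506; Δt_x=2.0000, Δt_y=1.1547
    y: enter (5,2) at t=0.7506
    x: enter (6,2) at t=1.5800
    y: enter (6,1) at t=1.9053 ← occupied
  → r_3 = 1.9053
beam 4: φ=135°, α=30°
  dir = (cos 30°, sin 30°) = (0.8660, 0.5000); from cell (5,3)
  next x-line at t=0.9122, next y-line at t=0.7000; Δt_x=1.1547, Δt_y=2.0000
    y: enter (5,4) at t=0.7000
    x: enter (6,4) at t=0.9122
    x: enter (7,4) at t=2.0669
    y: enter (7,5) at t=2.7000
    x: enter (8,5) at t=3.2216 ← occupied
  → r_4 = 3.2216

ranges = [2.7135, 2.5519, 1.9053, 3.2216]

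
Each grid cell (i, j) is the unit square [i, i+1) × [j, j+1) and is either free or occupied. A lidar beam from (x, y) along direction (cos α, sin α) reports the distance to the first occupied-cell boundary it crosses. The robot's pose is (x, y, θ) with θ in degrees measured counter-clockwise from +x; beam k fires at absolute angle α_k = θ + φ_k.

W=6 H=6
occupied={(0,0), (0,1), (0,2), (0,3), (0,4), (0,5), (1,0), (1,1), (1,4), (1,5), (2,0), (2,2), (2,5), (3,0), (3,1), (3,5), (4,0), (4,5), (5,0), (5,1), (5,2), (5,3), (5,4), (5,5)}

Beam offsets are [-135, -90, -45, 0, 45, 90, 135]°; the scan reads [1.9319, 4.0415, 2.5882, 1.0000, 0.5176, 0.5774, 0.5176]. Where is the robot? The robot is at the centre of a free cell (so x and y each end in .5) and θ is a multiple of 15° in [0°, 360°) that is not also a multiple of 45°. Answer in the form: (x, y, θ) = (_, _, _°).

(x, y, θ) = (4.5, 4.5, 300°)

Candidates: 12 free-cell centres × 16 headings = 192 poses. Raycast each; keep the one whose scan matches to 4 dp.
  (4.5, 2.5, 210°): beam 2 = 2.8868 ≠ 4.0415 ✗
  (3.5, 3.5, 210°): beam 1 = 1.5529 ≠ 1.9319 ✗
  (3.5, 3.5, 150°): beam 1 = 1.5529 ≠ 1.9319 ✗
  (1.5, 3.5, 210°): beam 1 = 0.5176 ≠ 1.9319 ✗
  (1.5, 2.5, 30°): beam 1 = 0.5176 ≠ 1.9319 ✗
  …
  (4.5, 4.5, 300°): r_1=1.9319, r_2=4.0415, r_3=2.5882, r_4=1.0000, r_5=0.5176, r_6=0.5774, r_7=0.5176 — all match ✓
Only this pose fits every beam.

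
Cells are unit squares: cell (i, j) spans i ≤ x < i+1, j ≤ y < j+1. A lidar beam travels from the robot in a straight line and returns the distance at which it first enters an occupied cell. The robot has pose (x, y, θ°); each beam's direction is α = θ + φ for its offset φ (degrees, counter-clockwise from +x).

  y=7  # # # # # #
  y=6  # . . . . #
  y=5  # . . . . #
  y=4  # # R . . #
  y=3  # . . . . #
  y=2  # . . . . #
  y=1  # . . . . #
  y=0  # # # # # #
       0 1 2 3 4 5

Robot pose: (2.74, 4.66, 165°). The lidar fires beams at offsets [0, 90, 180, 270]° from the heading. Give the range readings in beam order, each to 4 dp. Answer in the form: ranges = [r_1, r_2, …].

beam 1: φ=0°, α=165°
  d=(-0.9659,0.2588)  start (2,4)  tX=0.7661 tY=1.3137  stride 1/|dx|=1.0353 1/|dy|=3.8637
    cross x-line → (1,4), t=0.7661 (wall)
  → r_1 = 0.7661
beam 2: φ=90°, α=255°
  d=(-0.2588,-0.9659)  start (2,4)  tX=2.8591 tY=0.6833  stride 1/|dx|=3.8637 1/|dy|=1.0353
    cross y-line → (2,3), t=0.6833
    cross y-line → (2,2), t=1.7186
    cross y-line → (2,1), t=2.7538
    cross x-line → (1,1), t=2.8591
    cross y-line → (1,0), t=3.7891 (wall)
  → r_2 = 3.7891
beam 3: φ=180°, α=345°
  d=(0.9659,-0.2588)  start (2,4)  tX=0.2692 tY=2.5500  stride 1/|dx|=1.0353 1/|dy|=3.8637
    cross x-line → (3,4), t=0.2692
    cross x-line → (4,4), t=1.3044
    cross x-line → (5,4), t=2.3397 (wall)
  → r_3 = 2.3397
beam 4: φ=270°, α=75°
  d=(0.2588,0.9659)  start (2,4)  tX=1.0046 tY=0.3520  stride 1/|dx|=3.8637 1/|dy|=1.0353
    cross y-line → (2,5), t=0.3520
    cross x-line → (3,5), t=1.0046
    cross y-line → (3,6), t=1.3873
    cross y-line → (3,7), t=2.4225 (wall)
  → r_4 = 2.4225

ranges = [0.7661, 3.7891, 2.3397, 2.4225]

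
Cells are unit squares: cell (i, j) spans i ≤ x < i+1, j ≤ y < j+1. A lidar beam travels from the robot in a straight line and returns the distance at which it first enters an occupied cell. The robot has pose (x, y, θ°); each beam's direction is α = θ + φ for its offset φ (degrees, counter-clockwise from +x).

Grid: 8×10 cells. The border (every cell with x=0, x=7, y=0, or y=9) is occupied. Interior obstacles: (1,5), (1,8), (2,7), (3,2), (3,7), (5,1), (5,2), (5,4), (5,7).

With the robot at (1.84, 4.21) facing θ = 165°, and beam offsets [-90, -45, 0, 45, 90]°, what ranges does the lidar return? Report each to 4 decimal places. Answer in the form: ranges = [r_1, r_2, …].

ranges = [2.8884, 0.9122, 0.8696, 0.9699, 3.2455]

beam 1: φ=-90°, α=75°
  dir = (cos 75°, sin 75°) = (0.2588, 0.9659); from cell (1,4)
  next x-line at t=0.6182, next y-line at t=0.8179; Δt_x=3.8637, Δt_y=1.0353
    x: enter (2,4) at t=0.6182
    y: enter (2,5) at t=0.8179
    y: enter (2,6) at t=1.8531
    y: enter (2,7) at t=2.8884 ← occupied
  → r_1 = 2.8884
beam 2: φ=-45°, α=120°
  dir = (cos 120°, sin 120°) = (-0.5000, 0.8660); from cell (1,4)
  next x-line at t=1.6800, next y-line at t=0.9122; Δt_x=2.0000, Δt_y=1.1547
    y: enter (1,5) at t=0.9122 ← occupied
  → r_2 = 0.9122
beam 3: φ=0°, α=165°
  dir = (cos 165°, sin 165°) = (-0.9659, 0.2588); from cell (1,4)
  next x-line at t=0.8696, next y-line at t=3.0523; Δt_x=1.0353, Δt_y=3.8637
    x: enter (0,4) at t=0.8696 ← occupied
  → r_3 = 0.8696
beam 4: φ=45°, α=210°
  dir = (cos 210°, sin 210°) = (-0.8660, -0.5000); from cell (1,4)
  next x-line at t=0.9699, next y-line at t=0.4200; Δt_x=1.1547, Δt_y=2.0000
    y: enter (1,3) at t=0.4200
    x: enter (0,3) at t=0.9699 ← occupied
  → r_4 = 0.9699
beam 5: φ=90°, α=255°
  dir = (cos 255°, sin 255°) = (-0.2588, -0.9659); from cell (1,4)
  next x-line at t=3.2455, next y-line at t=0.2174; Δt_x=3.8637, Δt_y=1.0353
    y: enter (1,3) at t=0.2174
    y: enter (1,2) at t=1.2527
    y: enter (1,1) at t=2.2880
    x: enter (0,1) at t=3.2455 ← occupied
  → r_5 = 3.2455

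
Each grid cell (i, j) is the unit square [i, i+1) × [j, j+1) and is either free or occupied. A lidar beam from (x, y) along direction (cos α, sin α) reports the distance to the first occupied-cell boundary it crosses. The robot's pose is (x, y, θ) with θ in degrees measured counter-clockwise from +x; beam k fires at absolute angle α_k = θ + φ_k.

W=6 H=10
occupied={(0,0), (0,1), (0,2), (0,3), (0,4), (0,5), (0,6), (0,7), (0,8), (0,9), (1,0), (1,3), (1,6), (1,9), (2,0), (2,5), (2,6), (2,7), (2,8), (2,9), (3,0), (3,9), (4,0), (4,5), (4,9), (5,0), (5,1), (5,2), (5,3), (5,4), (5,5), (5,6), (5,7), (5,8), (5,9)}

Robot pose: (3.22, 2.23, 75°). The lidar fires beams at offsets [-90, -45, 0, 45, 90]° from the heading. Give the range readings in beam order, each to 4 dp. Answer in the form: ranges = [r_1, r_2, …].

beam 1: φ=-90°, α=345°
  dir = (cos 345°, sin 345°) = (0.9659, -0.2588); from cell (3,2)
  next x-line at t=0.8075, next y-line at t=0.8887; Δt_x=1.0353, Δt_y=3.8637
    x: enter (4,2) at t=0.8075
    y: enter (4,1) at t=0.8887
    x: enter (5,1) at t=1.8428 ← occupied
  → r_1 = 1.8428
beam 2: φ=-45°, α=30°
  dir = (cos 30°, sin 30°) = (0.8660, 0.5000); from cell (3,2)
  next x-line at t=0.9007, next y-line at t=1.5400; Δt_x=1.1547, Δt_y=2.0000
    x: enter (4,2) at t=0.9007
    y: enter (4,3) at t=1.5400
    x: enter (5,3) at t=2.0554 ← occupied
  → r_2 = 2.0554
beam 3: φ=0°, α=75°
  dir = (cos 75°, sin 75°) = (0.2588, 0.9659); from cell (3,2)
  next x-line at t=3.0137, next y-line at t=0.7972; Δt_x=3.8637, Δt_y=1.0353
    y: enter (3,3) at t=0.7972
    y: enter (3,4) at t=1.8324
    y: enter (3,5) at t=2.8677
    x: enter (4,5) at t=3.0137 ← occupied
  → r_3 = 3.0137
beam 4: φ=45°, α=120°
  dir = (cos 120°, sin 120°) = (-0.5000, 0.8660); from cell (3,2)
  next x-line at t=0.4400, next y-line at t=0.8891; Δt_x=2.0000, Δt_y=1.1547
    x: enter (2,2) at t=0.4400
    y: enter (2,3) at t=0.8891
    y: enter (2,4) at t=2.0438
    x: enter (1,4) at t=2.4400
    y: enter (1,5) at t=3.1985
    y: enter (1,6) at t=4.3532 ← occupied
  → r_4 = 4.3532
beam 5: φ=90°, α=165°
  dir = (cos 165°, sin 165°) = (-0.9659, 0.2588); from cell (3,2)
  next x-line at t=0.2278, next y-line at t=2.9751; Δt_x=1.0353, Δt_y=3.8637
    x: enter (2,2) at t=0.2278
    x: enter (1,2) at t=1.2630
    x: enter (0,2) at t=2.2983 ← occupied
  → r_5 = 2.2983

ranges = [1.8428, 2.0554, 3.0137, 4.3532, 2.2983]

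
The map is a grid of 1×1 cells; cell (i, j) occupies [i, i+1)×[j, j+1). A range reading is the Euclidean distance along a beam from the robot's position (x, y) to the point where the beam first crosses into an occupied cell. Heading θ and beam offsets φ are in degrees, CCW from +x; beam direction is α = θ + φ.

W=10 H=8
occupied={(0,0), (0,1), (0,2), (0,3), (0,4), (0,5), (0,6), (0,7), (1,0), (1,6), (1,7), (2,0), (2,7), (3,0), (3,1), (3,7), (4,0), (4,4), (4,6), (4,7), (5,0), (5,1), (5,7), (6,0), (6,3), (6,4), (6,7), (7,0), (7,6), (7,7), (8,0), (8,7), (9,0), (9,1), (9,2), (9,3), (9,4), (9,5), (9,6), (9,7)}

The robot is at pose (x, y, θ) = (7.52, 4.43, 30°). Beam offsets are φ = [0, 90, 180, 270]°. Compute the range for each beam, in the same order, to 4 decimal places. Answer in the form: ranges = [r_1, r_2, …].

beam 1: φ=0°, α=30°
  direction (0.8660, 0.5000); cell (7,4); t to first gridline: x 0.5543, y 1.1400 (then +1.1547 / +2.0000)
    (8,4) via x @ 0.5543
    (8,5) via y @ 1.1400
    (9,5) via x @ 1.7090  # hit
  → r_1 = 1.7090
beam 2: φ=90°, α=120°
  direction (-0.5000, 0.8660); cell (7,4); t to first gridline: x 1.0400, y 0.6582 (then +2.0000 / +1.1547)
    (7,5) via y @ 0.6582
    (6,5) via x @ 1.0400
    (6,6) via y @ 1.8129
    (6,7) via y @ 2.9676  # hit
  → r_2 = 2.9676
beam 3: φ=180°, α=210°
  direction (-0.8660, -0.5000); cell (7,4); t to first gridline: x 0.6004, y 0.8600 (then +1.1547 / +2.0000)
    (6,4) via x @ 0.6004  # hit
  → r_3 = 0.6004
beam 4: φ=270°, α=300°
  direction (0.5000, -0.8660); cell (7,4); t to first gridline: x 0.9600, y 0.4965 (then +2.0000 / +1.1547)
    (7,3) via y @ 0.4965
    (8,3) via x @ 0.9600
    (8,2) via y @ 1.6512
    (8,1) via y @ 2.8059
    (9,1) via x @ 2.9600  # hit
  → r_4 = 2.9600

ranges = [1.7090, 2.9676, 0.6004, 2.9600]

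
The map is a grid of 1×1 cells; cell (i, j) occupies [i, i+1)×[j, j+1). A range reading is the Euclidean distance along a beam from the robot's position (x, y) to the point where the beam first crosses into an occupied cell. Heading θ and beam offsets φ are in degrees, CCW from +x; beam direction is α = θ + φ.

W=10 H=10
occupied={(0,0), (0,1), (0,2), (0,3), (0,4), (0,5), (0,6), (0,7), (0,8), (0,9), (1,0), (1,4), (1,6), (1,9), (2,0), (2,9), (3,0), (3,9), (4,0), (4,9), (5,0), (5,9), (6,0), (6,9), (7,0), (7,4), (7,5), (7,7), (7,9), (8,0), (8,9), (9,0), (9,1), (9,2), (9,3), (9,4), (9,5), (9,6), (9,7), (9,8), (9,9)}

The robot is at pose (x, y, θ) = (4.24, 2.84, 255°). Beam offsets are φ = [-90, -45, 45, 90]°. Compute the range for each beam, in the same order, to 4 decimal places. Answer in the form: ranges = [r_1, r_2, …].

ranges = [3.3543, 3.6800, 2.1246, 4.9279]

beam 1: φ=-90°, α=165°
  dir = (cos 165°, sin 165°) = (-0.9659, 0.2588); from cell (4,2)
  next x-line at t=0.2485, next y-line at t=0.6182; Δt_x=1.0353, Δt_y=3.8637
    x: enter (3,2) at t=0.2485
    y: enter (3,3) at t=0.6182
    x: enter (2,3) at t=1.2837
    x: enter (1,3) at t=2.3190
    x: enter (0,3) at t=3.3543 ← occupied
  → r_1 = 3.3543
beam 2: φ=-45°, α=210°
  dir = (cos 210°, sin 210°) = (-0.8660, -0.5000); from cell (4,2)
  next x-line at t=0.2771, next y-line at t=1.6800; Δt_x=1.1547, Δt_y=2.0000
    x: enter (3,2) at t=0.2771
    x: enter (2,2) at t=1.4318
    y: enter (2,1) at t=1.6800
    x: enter (1,1) at t=2.5865
    y: enter (1,0) at t=3.6800 ← occupied
  → r_2 = 3.6800
beam 3: φ=45°, α=300°
  dir = (cos 300°, sin 300°) = (0.5000, -0.8660); from cell (4,2)
  next x-line at t=1.5200, next y-line at t=0.9699; Δt_x=2.0000, Δt_y=1.1547
    y: enter (4,1) at t=0.9699
    x: enter (5,1) at t=1.5200
    y: enter (5,0) at t=2.1246 ← occupied
  → r_3 = 2.1246
beam 4: φ=90°, α=345°
  dir = (cos 345°, sin 345°) = (0.9659, -0.2588); from cell (4,2)
  next x-line at t=0.7868, next y-line at t=3.2455; Δt_x=1.0353, Δt_y=3.8637
    x: enter (5,2) at t=0.7868
    x: enter (6,2) at t=1.8221
    x: enter (7,2) at t=2.8574
    y: enter (7,1) at t=3.2455
    x: enter (8,1) at t=3.8926
    x: enter (9,1) at t=4.9279 ← occupied
  → r_4 = 4.9279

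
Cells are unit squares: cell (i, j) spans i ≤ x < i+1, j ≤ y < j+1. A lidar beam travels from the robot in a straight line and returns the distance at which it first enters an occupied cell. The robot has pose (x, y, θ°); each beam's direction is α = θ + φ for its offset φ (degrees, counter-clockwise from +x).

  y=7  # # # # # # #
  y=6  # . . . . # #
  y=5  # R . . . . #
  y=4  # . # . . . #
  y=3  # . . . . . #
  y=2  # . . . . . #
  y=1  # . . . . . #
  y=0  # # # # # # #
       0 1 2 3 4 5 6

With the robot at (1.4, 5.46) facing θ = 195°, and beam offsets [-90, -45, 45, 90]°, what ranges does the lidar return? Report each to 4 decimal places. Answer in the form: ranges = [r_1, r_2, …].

beam 1: φ=-90°, α=105°
  cosα=-0.2588 sinα=0.9659 | (1,5) | tMaxX 1.5455 tMaxY 0.5590 | tΔX 3.8637 tΔY 1.0353
    t=0.5590 [y] (1,6)
    t=1.5455 [x] (0,6) — stop
  → r_1 = 1.5455
beam 2: φ=-45°, α=150°
  cosα=-0.8660 sinα=0.5000 | (1,5) | tMaxX 0.4619 tMaxY 1.0800 | tΔX 1.1547 tΔY 2.0000
    t=0.4619 [x] (0,5) — stop
  → r_2 = 0.4619
beam 3: φ=45°, α=240°
  cosα=-0.5000 sinα=-0.8660 | (1,5) | tMaxX 0.8000 tMaxY 0.5312 | tΔX 2.0000 tΔY 1.1547
    t=0.5312 [y] (1,4)
    t=0.8000 [x] (0,4) — stop
  → r_3 = 0.8000
beam 4: φ=90°, α=285°
  cosα=0.2588 sinα=-0.9659 | (1,5) | tMaxX 2.3182 tMaxY 0.4762 | tΔX 3.8637 tΔY 1.0353
    t=0.4762 [y] (1,4)
    t=1.5115 [y] (1,3)
    t=2.3182 [x] (2,3)
    t=2.5468 [y] (2,2)
    t=3.5821 [y] (2,1)
    t=4.6173 [y] (2,0) — stop
  → r_4 = 4.6173

ranges = [1.5455, 0.4619, 0.8000, 4.6173]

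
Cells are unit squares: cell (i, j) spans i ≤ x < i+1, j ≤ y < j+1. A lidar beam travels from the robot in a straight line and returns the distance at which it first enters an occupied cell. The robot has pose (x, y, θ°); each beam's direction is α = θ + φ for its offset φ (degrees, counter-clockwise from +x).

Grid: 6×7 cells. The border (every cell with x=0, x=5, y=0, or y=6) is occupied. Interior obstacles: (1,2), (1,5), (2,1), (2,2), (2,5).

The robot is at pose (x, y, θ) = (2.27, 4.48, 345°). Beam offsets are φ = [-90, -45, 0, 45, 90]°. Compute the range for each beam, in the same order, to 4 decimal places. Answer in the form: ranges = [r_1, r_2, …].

ranges = [1.5322, 4.0184, 2.8263, 3.0400, 0.5383]

beam 1: φ=-90°, α=255°
  dir = (cos 255°, sin 255°) = (-0.2588, -0.9659); from cell (2,4)
  next x-line at t=1.0432, next y-line at t=0.4969; Δt_x=3.8637, Δt_y=1.0353
    y: enter (2,3) at t=0.4969
    x: enter (1,3) at t=1.0432
    y: enter (1,2) at t=1.5322 ← occupied
  → r_1 = 1.5322
beam 2: φ=-45°, α=300°
  dir = (cos 300°, sin 300°) = (0.5000, -0.8660); from cell (2,4)
  next x-line at t=1.4600, next y-line at t=0.5543; Δt_x=2.0000, Δt_y=1.1547
    y: enter (2,3) at t=0.5543
    x: enter (3,3) at t=1.4600
    y: enter (3,2) at t=1.7090
    y: enter (3,1) at t=2.8637
    x: enter (4,1) at t=3.4600
    y: enter (4,0) at t=4.0184 ← occupied
  → r_2 = 4.0184
beam 3: φ=0°, α=345°
  dir = (cos 345°, sin 345°) = (0.9659, -0.2588); from cell (2,4)
  next x-line at t=0.7558, next y-line at t=1.8546; Δt_x=1.0353, Δt_y=3.8637
    x: enter (3,4) at t=0.7558
    x: enter (4,4) at t=1.7910
    y: enter (4,3) at t=1.8546
    x: enter (5,3) at t=2.8263 ← occupied
  → r_3 = 2.8263
beam 4: φ=45°, α=30°
  dir = (cos 30°, sin 30°) = (0.8660, 0.5000); from cell (2,4)
  next x-line at t=0.8429, next y-line at t=1.0400; Δt_x=1.1547, Δt_y=2.0000
    x: enter (3,4) at t=0.8429
    y: enter (3,5) at t=1.0400
    x: enter (4,5) at t=1.9976
    y: enter (4,6) at t=3.0400 ← occupied
  → r_4 = 3.0400
beam 5: φ=90°, α=75°
  dir = (cos 75°, sin 75°) = (0.2588, 0.9659); from cell (2,4)
  next x-line at t=2.8205, next y-line at t=0.5383; Δt_x=3.8637, Δt_y=1.0353
    y: enter (2,5) at t=0.5383 ← occupied
  → r_5 = 0.5383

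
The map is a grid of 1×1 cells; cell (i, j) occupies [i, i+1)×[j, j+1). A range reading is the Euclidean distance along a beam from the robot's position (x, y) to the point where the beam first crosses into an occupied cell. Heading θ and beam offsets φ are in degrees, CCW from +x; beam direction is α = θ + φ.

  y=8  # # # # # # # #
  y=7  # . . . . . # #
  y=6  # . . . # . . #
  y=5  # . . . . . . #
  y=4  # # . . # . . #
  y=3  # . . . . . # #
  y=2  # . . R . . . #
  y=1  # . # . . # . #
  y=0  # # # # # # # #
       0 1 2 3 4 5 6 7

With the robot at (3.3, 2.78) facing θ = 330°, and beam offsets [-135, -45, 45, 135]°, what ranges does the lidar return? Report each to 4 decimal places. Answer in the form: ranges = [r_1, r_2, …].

ranges = [2.3811, 1.8428, 2.7952, 5.4041]

beam 1: φ=-135°, α=195°
  d=(-0.9659,-0.2588)  start (3,2)  tX=0.3106 tY=3.0137  stride 1/|dx|=1.0353 1/|dy|=3.8637
    cross x-line → (2,2), t=0.3106
    cross x-line → (1,2), t=1.3459
    cross x-line → (0,2), t=2.3811 (wall)
  → r_1 = 2.3811
beam 2: φ=-45°, α=285°
  d=(0.2588,-0.9659)  start (3,2)  tX=2.7046 tY=0.8075  stride 1/|dx|=3.8637 1/|dy|=1.0353
    cross y-line → (3,1), t=0.8075
    cross y-line → (3,0), t=1.8428 (wall)
  → r_2 = 1.8428
beam 3: φ=45°, α=15°
  d=(0.9659,0.2588)  start (3,2)  tX=0.7247 tY=0.8500  stride 1/|dx|=1.0353 1/|dy|=3.8637
    cross x-line → (4,2), t=0.7247
    cross y-line → (4,3), t=0.8500
    cross x-line → (5,3), t=1.7600
    cross x-line → (6,3), t=2.7952 (wall)
  → r_3 = 2.7952
beam 4: φ=135°, α=105°
  d=(-0.2588,0.9659)  start (3,2)  tX=1.1591 tY=0.2278  stride 1/|dx|=3.8637 1/|dy|=1.0353
    cross y-line → (3,3), t=0.2278
    cross x-line → (2,3), t=1.1591
    cross y-line → (2,4), t=1.2630
    cross y-line → (2,5), t=2.2983
    cross y-line → (2,6), t=3.3336
    cross y-line → (2,7), t=4.3689
    cross x-line → (1,7), t=5.0228
    cross y-line → (1,8), t=5.4041 (wall)
  → r_4 = 5.4041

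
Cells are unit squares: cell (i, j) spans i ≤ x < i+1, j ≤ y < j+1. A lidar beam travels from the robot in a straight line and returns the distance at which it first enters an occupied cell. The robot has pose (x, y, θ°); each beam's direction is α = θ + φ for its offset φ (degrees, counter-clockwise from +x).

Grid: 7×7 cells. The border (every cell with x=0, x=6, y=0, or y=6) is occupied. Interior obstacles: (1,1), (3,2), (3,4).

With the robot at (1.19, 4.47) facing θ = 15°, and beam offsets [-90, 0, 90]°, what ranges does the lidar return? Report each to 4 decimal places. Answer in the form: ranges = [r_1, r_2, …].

ranges = [2.5571, 1.8738, 0.7341]

beam 1: φ=-90°, α=285°
  direction (0.2588, -0.9659); cell (1,4); t to first gridline: x 3.1296, y 0.4866 (then +3.8637 / +1.0353)
    (1,3) via y @ 0.4866
    (1,2) via y @ 1.5219
    (1,1) via y @ 2.5571  # hit
  → r_1 = 2.5571
beam 2: φ=0°, α=15°
  direction (0.9659, 0.2588); cell (1,4); t to first gridline: x 0.8386, y 2.0478 (then +1.0353 / +3.8637)
    (2,4) via x @ 0.8386
    (3,4) via x @ 1.8738  # hit
  → r_2 = 1.8738
beam 3: φ=90°, α=105°
  direction (-0.2588, 0.9659); cell (1,4); t to first gridline: x 0.7341, y 0.5487 (then +3.8637 / +1.0353)
    (1,5) via y @ 0.5487
    (0,5) via x @ 0.7341  # hit
  → r_3 = 0.7341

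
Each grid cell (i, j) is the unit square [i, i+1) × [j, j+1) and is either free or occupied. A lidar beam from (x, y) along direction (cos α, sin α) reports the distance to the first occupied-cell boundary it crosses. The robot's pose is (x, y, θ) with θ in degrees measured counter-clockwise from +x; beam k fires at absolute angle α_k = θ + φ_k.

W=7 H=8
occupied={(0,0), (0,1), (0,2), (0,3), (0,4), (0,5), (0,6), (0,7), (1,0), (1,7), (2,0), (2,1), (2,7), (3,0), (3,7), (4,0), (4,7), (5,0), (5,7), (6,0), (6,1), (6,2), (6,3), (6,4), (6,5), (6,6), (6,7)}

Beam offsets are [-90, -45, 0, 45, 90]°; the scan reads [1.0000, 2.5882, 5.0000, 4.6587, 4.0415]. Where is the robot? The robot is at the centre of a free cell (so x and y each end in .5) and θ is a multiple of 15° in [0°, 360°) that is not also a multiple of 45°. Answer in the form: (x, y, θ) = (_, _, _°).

Enumerate (i+0.5, j+0.5, θ) over the 29 free cells and 16 admissible headings. For each, cast all 5 beams and compare to the given ranges.
  (3.5, 3.5, 60°): beam 1 = 2.8868 ≠ 1.0000 ✗
  (4.5, 6.5, 345°): beam 1 = 5.6940 ≠ 1.0000 ✗
  (5.5, 1.5, 30°): beam 1 = 0.5774 ≠ 1.0000 ✗
  (4.5, 1.5, 285°): beam 1 = 1.5529 ≠ 1.0000 ✗
  …
  (5.5, 4.5, 150°): r_1=1.0000, r_2=2.5882, r_3=5.0000, r_4=4.6587, r_5=4.0415 — all match ✓
Unique over the lattice → pose = (5.5, 4.5, 150°).

(x, y, θ) = (5.5, 4.5, 150°)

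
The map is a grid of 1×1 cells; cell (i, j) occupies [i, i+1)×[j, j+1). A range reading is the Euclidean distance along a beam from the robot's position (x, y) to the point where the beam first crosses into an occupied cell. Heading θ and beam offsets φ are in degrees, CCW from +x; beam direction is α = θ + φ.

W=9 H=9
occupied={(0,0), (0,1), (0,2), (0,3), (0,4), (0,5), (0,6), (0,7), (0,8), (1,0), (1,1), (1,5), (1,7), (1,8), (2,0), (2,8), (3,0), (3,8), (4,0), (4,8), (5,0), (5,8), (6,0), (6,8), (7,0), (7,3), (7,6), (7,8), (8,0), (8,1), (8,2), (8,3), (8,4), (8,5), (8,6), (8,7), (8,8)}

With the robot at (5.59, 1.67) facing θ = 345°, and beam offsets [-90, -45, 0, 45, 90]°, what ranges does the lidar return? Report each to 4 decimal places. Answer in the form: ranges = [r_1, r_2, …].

ranges = [0.6936, 0.7736, 2.4950, 2.6600, 5.4478]

beam 1: φ=-90°, α=255°
  cosα=-0.2588 sinα=-0.9659 | (5,1) | tMaxX 2.2796 tMaxY 0.6936 | tΔX 3.8637 tΔY 1.0353
    t=0.6936 [y] (5,0) — stop
  → r_1 = 0.6936
beam 2: φ=-45°, α=300°
  cosα=0.5000 sinα=-0.8660 | (5,1) | tMaxX 0.8200 tMaxY 0.7736 | tΔX 2.0000 tΔY 1.1547
    t=0.7736 [y] (5,0) — stop
  → r_2 = 0.7736
beam 3: φ=0°, α=345°
  cosα=0.9659 sinα=-0.2588 | (5,1) | tMaxX 0.4245 tMaxY 2.5887 | tΔX 1.0353 tΔY 3.8637
    t=0.4245 [x] (6,1)
    t=1.4597 [x] (7,1)
    t=2.4950 [x] (8,1) — stop
  → r_3 = 2.4950
beam 4: φ=45°, α=30°
  cosα=0.8660 sinα=0.5000 | (5,1) | tMaxX 0.4734 tMaxY 0.6600 | tΔX 1.1547 tΔY 2.0000
    t=0.4734 [x] (6,1)
    t=0.6600 [y] (6,2)
    t=1.6281 [x] (7,2)
    t=2.6600 [y] (7,3) — stop
  → r_4 = 2.6600
beam 5: φ=90°, α=75°
  cosα=0.2588 sinα=0.9659 | (5,1) | tMaxX 1.5841 tMaxY 0.3416 | tΔX 3.8637 tΔY 1.0353
    t=0.3416 [y] (5,2)
    t=1.3769 [y] (5,3)
    t=1.5841 [x] (6,3)
    t=2.4122 [y] (6,4)
    t=3.4475 [y] (6,5)
    t=4.4827 [y] (6,6)
    t=5.4478 [x] (7,6) — stop
  → r_5 = 5.4478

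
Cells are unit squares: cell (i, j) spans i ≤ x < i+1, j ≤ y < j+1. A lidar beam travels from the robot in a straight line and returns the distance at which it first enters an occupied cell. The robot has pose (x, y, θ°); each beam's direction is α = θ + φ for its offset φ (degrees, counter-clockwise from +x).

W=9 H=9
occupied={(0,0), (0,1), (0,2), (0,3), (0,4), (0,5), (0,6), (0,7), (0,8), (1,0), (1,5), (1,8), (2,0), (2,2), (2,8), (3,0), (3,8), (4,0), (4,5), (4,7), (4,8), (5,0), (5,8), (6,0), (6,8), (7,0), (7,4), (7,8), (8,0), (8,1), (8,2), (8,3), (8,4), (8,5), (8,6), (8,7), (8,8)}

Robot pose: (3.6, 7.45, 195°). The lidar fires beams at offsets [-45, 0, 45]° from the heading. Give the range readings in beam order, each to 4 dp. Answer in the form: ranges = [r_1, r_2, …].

ranges = [1.1000, 2.6917, 5.2000]

beam 1: φ=-45°, α=150°
  direction (-0.8660, 0.5000); cell (3,7); t to first gridline: x 0.6928, y 1.1000 (then +1.1547 / +2.0000)
    (2,7) via x @ 0.6928
    (2,8) via y @ 1.1000  # hit
  → r_1 = 1.1000
beam 2: φ=0°, α=195°
  direction (-0.9659, -0.2588); cell (3,7); t to first gridline: x 0.6212, y 1.7387 (then +1.0353 / +3.8637)
    (2,7) via x @ 0.6212
    (1,7) via x @ 1.6564
    (1,6) via y @ 1.7387
    (0,6) via x @ 2.6917  # hit
  → r_2 = 2.6917
beam 3: φ=45°, α=240°
  direction (-0.5000, -0.8660); cell (3,7); t to first gridline: x 1.2000, y 0.5196 (then +2.0000 / +1.1547)
    (3,6) via y @ 0.5196
    (2,6) via x @ 1.2000
    (2,5) via y @ 1.6743
    (2,4) via y @ 2.8290
    (1,4) via x @ 3.2000
    (1,3) via y @ 3.9837
    (1,2) via y @ 5.1384
    (0,2) via x @ 5.2000  # hit
  → r_3 = 5.2000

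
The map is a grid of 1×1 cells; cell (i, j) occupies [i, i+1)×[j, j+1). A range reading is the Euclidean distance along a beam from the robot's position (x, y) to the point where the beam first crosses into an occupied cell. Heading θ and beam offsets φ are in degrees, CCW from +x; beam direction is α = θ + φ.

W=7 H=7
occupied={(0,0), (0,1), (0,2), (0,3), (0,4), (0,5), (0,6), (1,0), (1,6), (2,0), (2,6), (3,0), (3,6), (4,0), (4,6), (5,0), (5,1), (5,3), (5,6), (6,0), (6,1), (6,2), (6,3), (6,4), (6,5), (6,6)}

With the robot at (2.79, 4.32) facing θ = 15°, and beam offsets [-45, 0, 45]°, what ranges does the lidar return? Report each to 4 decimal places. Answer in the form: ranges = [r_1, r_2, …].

ranges = [2.5519, 3.3232, 1.9399]

beam 1: φ=-45°, α=330°
  dir = (cos 330°, sin 330°) = (0.8660, -0.5000); from cell (2,4)
  next x-line at t=0.2425, next y-line at t=0.6400; Δt_x=1.1547, Δt_y=2.0000
    x: enter (3,4) at t=0.2425
    y: enter (3,3) at t=0.6400
    x: enter (4,3) at t=1.3972
    x: enter (5,3) at t=2.5519 ← occupied
  → r_1 = 2.5519
beam 2: φ=0°, α=15°
  dir = (cos 15°, sin 15°) = (0.9659, 0.2588); from cell (2,4)
  next x-line at t=0.2174, next y-line at t=2.6273; Δt_x=1.0353, Δt_y=3.8637
    x: enter (3,4) at t=0.2174
    x: enter (4,4) at t=1.2527
    x: enter (5,4) at t=2.2880
    y: enter (5,5) at t=2.6273
    x: enter (6,5) at t=3.3232 ← occupied
  → r_2 = 3.3232
beam 3: φ=45°, α=60°
  dir = (cos 60°, sin 60°) = (0.5000, 0.8660); from cell (2,4)
  next x-line at t=0.4200, next y-line at t=0.7852; Δt_x=2.0000, Δt_y=1.1547
    x: enter (3,4) at t=0.4200
    y: enter (3,5) at t=0.7852
    y: enter (3,6) at t=1.9399 ← occupied
  → r_3 = 1.9399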